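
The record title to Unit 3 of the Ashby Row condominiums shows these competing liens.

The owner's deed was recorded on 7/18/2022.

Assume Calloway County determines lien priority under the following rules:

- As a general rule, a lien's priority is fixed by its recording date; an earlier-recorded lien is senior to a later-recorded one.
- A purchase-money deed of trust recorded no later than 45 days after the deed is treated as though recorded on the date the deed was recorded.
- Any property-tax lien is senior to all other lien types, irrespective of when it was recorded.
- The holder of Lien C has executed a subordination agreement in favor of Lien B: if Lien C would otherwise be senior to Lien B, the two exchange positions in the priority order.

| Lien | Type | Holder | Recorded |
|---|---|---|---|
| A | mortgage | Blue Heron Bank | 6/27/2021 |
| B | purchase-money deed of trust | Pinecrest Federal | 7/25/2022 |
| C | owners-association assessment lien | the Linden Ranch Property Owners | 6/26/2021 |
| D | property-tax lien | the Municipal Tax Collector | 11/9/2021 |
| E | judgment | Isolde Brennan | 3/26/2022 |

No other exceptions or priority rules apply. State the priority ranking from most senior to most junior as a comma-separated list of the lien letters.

First, effective dates: B relates back to the deed date 7/18/2022.
D, as a property-tax lien, has superpriority and ranks first.
Ordering the rest by effective date: C (6/26/2021), A (6/27/2021), E (3/26/2022), B (7/18/2022).
C is senior to B before the subordination, so the two trade places.

D, B, A, E, C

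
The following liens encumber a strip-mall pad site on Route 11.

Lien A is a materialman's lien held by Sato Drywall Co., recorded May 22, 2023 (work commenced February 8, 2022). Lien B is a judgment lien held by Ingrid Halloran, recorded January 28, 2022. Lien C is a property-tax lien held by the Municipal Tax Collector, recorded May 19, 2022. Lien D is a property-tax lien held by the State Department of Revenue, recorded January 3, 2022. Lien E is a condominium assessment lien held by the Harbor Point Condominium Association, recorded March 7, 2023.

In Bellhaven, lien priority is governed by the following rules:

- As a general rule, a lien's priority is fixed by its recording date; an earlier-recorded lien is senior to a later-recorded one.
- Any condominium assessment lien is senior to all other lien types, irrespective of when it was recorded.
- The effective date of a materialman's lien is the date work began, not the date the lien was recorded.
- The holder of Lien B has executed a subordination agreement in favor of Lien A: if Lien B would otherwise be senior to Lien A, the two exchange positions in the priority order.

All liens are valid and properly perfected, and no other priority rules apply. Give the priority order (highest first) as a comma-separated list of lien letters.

Effective dates: A relates back to February 8, 2022 (work commenced).
E, as a condominium assessment lien, has superpriority and ranks first.
Among the remaining liens, by effective date: D (January 3, 2022), B (January 28, 2022), A (February 8, 2022), C (May 19, 2022).
B would otherwise be senior to A, so under the subordination agreement B and A exchange positions.

E, D, A, B, C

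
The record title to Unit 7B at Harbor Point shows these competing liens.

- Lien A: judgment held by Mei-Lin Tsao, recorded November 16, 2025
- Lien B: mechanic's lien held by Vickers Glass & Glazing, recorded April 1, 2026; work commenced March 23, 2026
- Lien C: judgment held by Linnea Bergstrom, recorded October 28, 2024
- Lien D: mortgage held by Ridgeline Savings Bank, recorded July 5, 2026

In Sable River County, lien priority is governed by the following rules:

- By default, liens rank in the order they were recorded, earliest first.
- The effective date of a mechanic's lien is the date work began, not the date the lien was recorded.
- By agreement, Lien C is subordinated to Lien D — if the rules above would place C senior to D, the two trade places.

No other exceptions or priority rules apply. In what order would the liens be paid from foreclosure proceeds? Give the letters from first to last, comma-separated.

Effective dates: B relates back to March 23, 2026 (work commenced).
Sorted by effective date: C (October 28, 2024), A (November 16, 2025), B (March 23, 2026), D (July 5, 2026).
The subordination applies — C was senior to D — so C and D swap.

D, A, B, C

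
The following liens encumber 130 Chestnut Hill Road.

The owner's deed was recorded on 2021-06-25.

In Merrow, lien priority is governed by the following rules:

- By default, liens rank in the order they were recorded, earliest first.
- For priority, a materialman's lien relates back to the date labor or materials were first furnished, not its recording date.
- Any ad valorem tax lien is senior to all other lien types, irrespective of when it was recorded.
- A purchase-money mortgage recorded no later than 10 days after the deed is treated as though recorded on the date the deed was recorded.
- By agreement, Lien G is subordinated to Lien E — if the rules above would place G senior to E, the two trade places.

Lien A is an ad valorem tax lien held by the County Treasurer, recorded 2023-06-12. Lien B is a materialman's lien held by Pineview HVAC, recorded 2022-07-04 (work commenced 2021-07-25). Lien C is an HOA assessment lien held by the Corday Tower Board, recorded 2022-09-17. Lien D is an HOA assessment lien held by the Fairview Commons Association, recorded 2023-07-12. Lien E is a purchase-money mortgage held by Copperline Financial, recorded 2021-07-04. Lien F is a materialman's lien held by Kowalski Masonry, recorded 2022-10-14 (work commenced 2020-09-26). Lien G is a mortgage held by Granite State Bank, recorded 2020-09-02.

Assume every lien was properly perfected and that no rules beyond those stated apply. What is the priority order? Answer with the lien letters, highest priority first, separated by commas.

First, effective dates: B is treated as recorded 2021-07-25, the work-commencement date; E's effective date is the deed date, 2021-06-25; F's effective date is 2020-09-26, when work began.
A is an ad valorem tax lien, so it outranks all other liens regardless of date.
Remaining liens by effective date: G (2020-09-02), F (2020-09-26), E (2021-06-25), B (2021-07-25), C (2022-09-17), D (2023-07-12).
Because G would otherwise rank above E, the subordination swaps them.

A, E, F, G, B, C, D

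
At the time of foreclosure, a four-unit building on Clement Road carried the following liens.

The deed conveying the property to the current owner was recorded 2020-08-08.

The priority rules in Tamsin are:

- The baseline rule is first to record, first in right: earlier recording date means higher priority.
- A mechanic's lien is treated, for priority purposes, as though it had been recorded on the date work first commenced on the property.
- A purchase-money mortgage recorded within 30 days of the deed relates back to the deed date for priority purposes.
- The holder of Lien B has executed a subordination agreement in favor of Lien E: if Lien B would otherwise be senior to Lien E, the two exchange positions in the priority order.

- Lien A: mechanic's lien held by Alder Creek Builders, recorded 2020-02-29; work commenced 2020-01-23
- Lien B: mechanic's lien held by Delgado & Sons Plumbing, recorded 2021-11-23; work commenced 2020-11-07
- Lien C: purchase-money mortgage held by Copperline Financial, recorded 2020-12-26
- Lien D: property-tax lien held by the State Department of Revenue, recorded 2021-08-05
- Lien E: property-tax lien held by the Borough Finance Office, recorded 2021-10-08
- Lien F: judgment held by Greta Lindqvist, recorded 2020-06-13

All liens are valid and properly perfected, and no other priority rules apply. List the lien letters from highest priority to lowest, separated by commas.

A, F, E, C, D, B

Effective dates after the stated exceptions: A's effective date is 2020-01-23, when work began; B is treated as recorded 2020-11-07, the work-commencement date; C missed the 30-day window (140 days after the deed), so its recording date stands.
By effective date: A (2020-01-23), F (2020-06-13), B (2020-11-07), C (2020-12-26), D (2021-08-05), E (2021-10-08).
B is senior to E before the subordination, so the two trade places.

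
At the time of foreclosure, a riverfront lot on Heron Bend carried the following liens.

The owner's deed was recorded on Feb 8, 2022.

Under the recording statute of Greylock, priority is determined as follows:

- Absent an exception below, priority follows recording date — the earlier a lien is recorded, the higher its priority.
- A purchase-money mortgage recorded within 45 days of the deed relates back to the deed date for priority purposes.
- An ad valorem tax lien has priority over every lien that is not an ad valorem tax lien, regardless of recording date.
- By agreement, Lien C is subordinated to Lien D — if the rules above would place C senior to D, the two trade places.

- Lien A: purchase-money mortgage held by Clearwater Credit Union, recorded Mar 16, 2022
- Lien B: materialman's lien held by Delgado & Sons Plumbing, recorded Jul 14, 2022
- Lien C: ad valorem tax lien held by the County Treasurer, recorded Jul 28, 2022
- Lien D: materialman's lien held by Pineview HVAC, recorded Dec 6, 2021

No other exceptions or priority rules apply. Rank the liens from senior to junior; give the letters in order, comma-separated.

Adjusting effective dates: A was recorded within the 45-day window, so its effective date is the deed date Feb 8, 2022.
As an ad valorem tax lien, C is senior to every other lien.
The other liens, earliest effective date first: D (Dec 6, 2021), A (Feb 8, 2022), B (Jul 14, 2022).
C is senior to D before the subordination, so the two trade places.

D, C, A, B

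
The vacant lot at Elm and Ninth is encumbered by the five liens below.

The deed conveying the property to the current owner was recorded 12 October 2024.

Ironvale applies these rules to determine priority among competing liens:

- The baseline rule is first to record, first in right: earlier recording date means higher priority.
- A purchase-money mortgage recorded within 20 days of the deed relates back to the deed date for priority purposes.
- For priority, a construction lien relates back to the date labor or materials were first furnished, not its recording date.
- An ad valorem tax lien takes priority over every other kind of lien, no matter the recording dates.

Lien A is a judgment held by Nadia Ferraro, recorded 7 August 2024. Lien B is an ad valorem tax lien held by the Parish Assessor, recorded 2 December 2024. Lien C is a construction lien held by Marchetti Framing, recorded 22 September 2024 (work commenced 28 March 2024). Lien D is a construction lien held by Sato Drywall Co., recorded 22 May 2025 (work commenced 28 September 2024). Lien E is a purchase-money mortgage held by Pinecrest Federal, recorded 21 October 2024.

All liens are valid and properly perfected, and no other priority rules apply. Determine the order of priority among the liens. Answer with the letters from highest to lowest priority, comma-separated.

B, C, A, D, E

Adjusting effective dates: C's effective date is 28 March 2024, when work began; D relates back to 28 September 2024 (work commenced); E was recorded within the 20-day window, so its effective date is the deed date 12 October 2024.
B is an ad valorem tax lien and takes priority over every other lien.
Remaining liens by effective date: C (28 March 2024), A (7 August 2024), D (28 September 2024), E (12 October 2024).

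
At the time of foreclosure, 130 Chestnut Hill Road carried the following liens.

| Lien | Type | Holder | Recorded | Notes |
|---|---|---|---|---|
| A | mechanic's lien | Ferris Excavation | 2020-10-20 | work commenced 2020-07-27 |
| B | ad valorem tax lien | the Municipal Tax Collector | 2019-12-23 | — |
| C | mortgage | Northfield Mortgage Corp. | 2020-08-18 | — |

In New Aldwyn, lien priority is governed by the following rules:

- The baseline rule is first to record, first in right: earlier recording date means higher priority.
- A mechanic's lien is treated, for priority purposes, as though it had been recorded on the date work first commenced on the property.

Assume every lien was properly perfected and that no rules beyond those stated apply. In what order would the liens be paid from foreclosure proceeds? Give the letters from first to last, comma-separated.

B, A, C

First, effective dates: A's effective date is 2020-07-27, when work began.
By effective date, earliest first: B (2019-12-23), A (2020-07-27), C (2020-08-18).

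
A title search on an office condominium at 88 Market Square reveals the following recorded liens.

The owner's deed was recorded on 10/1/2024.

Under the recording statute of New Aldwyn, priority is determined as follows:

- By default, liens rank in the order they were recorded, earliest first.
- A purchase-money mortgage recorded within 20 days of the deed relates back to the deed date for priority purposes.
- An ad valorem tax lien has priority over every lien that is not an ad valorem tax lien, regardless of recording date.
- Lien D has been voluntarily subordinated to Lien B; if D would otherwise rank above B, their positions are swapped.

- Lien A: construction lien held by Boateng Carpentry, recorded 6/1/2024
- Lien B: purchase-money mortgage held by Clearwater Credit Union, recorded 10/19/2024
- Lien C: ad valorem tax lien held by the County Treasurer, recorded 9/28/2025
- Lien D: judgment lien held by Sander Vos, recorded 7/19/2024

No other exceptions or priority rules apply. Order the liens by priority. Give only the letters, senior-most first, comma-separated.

C, A, B, D

Adjusting effective dates: B's effective date is the deed date, 10/1/2024.
As an ad valorem tax lien, C is senior to every other lien.
Remaining liens by effective date: A (6/1/2024), D (7/19/2024), B (10/1/2024).
Because D would otherwise rank above B, the subordination swaps them.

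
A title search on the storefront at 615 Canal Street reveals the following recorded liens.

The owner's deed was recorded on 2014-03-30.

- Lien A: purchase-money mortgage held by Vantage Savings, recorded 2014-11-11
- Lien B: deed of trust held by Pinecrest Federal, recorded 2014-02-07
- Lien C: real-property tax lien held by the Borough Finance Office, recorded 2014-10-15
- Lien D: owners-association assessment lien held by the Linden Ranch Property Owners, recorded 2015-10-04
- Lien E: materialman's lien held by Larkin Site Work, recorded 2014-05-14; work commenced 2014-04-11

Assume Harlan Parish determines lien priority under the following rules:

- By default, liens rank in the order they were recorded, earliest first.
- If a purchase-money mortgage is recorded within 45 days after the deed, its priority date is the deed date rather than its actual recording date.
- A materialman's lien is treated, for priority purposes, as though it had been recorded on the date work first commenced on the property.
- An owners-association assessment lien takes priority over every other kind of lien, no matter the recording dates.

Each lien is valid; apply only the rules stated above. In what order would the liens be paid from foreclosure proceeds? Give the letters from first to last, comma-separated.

D, B, E, C, A

First, effective dates: A was recorded 226 days after the deed — beyond 45 days — so no relation-back applies; E relates back to 2014-04-11 (work commenced).
D is an owners-association assessment lien and takes priority over every other lien.
Remaining liens by effective date: B (2014-02-07), E (2014-04-11), C (2014-10-15), A (2014-11-11).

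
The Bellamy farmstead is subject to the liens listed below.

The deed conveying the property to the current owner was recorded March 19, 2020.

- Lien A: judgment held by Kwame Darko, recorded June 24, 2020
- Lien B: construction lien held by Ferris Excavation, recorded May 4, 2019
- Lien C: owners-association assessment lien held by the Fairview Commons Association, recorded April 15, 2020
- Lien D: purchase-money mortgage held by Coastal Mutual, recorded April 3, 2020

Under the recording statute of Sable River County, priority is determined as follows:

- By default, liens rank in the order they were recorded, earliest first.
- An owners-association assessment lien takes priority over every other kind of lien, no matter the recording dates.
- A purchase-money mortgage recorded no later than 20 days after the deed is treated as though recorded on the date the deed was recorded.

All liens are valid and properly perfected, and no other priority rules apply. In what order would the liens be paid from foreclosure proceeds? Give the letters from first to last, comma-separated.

C, B, D, A

Effective dates after the stated exceptions: D relates back to the deed date March 19, 2020.
C is an owners-association assessment lien and takes priority over every other lien.
Ordering the rest by effective date: B (May 4, 2019), D (March 19, 2020), A (June 24, 2020).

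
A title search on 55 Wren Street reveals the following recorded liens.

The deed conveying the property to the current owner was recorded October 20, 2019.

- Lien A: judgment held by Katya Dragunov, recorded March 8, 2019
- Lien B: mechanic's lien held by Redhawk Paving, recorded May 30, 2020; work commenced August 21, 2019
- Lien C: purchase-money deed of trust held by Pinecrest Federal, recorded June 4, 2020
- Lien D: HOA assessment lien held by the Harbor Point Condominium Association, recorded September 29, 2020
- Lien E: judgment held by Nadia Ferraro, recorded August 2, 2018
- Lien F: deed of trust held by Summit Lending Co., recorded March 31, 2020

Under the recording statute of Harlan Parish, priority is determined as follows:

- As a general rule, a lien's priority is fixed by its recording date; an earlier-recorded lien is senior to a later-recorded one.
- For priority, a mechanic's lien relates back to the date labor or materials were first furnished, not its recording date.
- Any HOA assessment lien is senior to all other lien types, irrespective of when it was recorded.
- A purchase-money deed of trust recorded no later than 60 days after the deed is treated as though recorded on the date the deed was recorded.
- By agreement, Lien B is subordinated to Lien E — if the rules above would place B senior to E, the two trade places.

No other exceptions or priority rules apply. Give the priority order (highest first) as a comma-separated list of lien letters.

D, E, A, B, F, C

First, effective dates: B's effective date is August 21, 2019, when work began; C was recorded 228 days after the deed, outside the 60-day window, so it keeps its recording date.
D, as an HOA assessment lien, has superpriority and ranks first.
Ordering the rest by effective date: E (August 2, 2018), A (March 8, 2019), B (August 21, 2019), F (March 31, 2020), C (June 4, 2020).
B already ranks below E; the subordination has no effect.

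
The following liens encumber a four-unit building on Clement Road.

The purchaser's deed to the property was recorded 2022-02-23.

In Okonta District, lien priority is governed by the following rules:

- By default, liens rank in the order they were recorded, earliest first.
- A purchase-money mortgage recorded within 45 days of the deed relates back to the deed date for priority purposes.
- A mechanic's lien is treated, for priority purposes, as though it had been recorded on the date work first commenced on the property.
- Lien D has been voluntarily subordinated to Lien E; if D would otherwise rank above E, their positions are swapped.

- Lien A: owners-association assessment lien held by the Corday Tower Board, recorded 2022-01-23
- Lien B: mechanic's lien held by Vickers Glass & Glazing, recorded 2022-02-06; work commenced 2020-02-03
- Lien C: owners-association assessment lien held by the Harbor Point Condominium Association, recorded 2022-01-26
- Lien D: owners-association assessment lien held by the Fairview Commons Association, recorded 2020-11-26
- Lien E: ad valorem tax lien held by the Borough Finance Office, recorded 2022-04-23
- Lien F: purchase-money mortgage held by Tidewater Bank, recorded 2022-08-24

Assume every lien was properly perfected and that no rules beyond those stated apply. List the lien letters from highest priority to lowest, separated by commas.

B, E, A, C, D, F

Effective dates after the stated exceptions: B's effective date is 2020-02-03, when work began; F was recorded 182 days after the deed, outside the 45-day window, so it keeps its recording date.
By effective date, earliest first: B (2020-02-03), D (2020-11-26), A (2022-01-23), C (2022-01-26), E (2022-04-23), F (2022-08-24).
The subordination applies — D was senior to E — so D and E swap.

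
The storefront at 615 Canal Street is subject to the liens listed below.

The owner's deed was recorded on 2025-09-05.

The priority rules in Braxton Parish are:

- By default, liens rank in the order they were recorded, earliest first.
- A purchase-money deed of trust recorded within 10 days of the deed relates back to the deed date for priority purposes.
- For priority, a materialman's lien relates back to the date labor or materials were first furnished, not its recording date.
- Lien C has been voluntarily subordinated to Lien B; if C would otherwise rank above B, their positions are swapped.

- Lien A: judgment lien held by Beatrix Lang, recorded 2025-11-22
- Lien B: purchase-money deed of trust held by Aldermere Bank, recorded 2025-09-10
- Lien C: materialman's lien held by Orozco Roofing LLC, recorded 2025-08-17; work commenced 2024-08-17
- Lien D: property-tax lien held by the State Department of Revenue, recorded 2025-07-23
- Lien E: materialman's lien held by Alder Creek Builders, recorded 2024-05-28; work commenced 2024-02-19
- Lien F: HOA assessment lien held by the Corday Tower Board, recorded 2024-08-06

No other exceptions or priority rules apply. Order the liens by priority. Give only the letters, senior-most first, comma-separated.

Effective dates: B was recorded within the 10-day window, so its effective date is the deed date 2025-09-05; C is treated as recorded 2024-08-17, the work-commencement date; E relates back to 2024-02-19 (work commenced).
Ordering by effective date: E (2024-02-19), F (2024-08-06), C (2024-08-17), D (2025-07-23), B (2025-09-05), A (2025-11-22).
C would otherwise be senior to B, so under the subordination agreement C and B exchange positions.

E, F, B, D, C, A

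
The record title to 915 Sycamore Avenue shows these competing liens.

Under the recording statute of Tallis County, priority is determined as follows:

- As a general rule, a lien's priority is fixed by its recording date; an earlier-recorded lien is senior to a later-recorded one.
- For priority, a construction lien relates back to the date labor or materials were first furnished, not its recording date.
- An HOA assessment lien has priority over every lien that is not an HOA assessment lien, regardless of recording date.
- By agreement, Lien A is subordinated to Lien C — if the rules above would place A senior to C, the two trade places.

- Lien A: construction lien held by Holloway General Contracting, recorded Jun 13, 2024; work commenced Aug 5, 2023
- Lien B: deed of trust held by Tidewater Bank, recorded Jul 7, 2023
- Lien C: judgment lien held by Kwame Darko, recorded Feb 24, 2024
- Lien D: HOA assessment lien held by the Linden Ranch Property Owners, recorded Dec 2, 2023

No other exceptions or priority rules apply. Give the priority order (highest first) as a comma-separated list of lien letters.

D, B, C, A

Effective dates after the stated exceptions: A's effective date is Aug 5, 2023, when work began.
D, as an HOA assessment lien, has superpriority and ranks first.
Remaining liens by effective date: B (Jul 7, 2023), A (Aug 5, 2023), C (Feb 24, 2024).
A is senior to C before the subordination, so the two trade places.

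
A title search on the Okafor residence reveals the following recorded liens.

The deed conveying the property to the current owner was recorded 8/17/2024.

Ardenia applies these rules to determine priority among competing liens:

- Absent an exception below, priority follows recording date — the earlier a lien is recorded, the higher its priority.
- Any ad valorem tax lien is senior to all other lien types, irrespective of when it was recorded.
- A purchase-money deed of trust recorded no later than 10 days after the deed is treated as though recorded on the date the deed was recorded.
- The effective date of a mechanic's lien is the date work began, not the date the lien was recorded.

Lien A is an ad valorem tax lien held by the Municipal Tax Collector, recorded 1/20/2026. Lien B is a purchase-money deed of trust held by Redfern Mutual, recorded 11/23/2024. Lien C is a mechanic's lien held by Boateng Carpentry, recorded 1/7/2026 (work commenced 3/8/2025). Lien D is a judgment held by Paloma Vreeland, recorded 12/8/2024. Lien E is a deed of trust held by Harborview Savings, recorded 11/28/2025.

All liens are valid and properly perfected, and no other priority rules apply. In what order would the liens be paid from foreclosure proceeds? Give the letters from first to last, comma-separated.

Adjusting effective dates: B missed the 10-day window (98 days after the deed), so its recording date stands; C relates back to 3/8/2025 (work commenced).
As an ad valorem tax lien, A is senior to every other lien.
Remaining liens by effective date: B (11/23/2024), D (12/8/2024), C (3/8/2025), E (11/28/2025).

A, B, D, C, E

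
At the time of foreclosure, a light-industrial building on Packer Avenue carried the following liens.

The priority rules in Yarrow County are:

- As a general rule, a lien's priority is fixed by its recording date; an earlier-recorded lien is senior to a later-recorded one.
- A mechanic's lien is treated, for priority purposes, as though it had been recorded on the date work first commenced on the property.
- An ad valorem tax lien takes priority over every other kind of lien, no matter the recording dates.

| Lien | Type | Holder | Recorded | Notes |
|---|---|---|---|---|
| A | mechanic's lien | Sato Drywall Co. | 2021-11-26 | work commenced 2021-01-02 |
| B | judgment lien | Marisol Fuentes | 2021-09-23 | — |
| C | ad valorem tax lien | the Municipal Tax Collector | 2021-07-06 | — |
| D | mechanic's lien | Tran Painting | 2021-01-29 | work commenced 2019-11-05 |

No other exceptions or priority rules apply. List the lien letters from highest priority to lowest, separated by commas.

C, D, A, B

Adjusting effective dates: A relates back to 2021-01-02 (work commenced); D relates back to 2019-11-05 (work commenced).
As an ad valorem tax lien, C is senior to every other lien.
Among the remaining liens, by effective date: D (2019-11-05), A (2021-01-02), B (2021-09-23).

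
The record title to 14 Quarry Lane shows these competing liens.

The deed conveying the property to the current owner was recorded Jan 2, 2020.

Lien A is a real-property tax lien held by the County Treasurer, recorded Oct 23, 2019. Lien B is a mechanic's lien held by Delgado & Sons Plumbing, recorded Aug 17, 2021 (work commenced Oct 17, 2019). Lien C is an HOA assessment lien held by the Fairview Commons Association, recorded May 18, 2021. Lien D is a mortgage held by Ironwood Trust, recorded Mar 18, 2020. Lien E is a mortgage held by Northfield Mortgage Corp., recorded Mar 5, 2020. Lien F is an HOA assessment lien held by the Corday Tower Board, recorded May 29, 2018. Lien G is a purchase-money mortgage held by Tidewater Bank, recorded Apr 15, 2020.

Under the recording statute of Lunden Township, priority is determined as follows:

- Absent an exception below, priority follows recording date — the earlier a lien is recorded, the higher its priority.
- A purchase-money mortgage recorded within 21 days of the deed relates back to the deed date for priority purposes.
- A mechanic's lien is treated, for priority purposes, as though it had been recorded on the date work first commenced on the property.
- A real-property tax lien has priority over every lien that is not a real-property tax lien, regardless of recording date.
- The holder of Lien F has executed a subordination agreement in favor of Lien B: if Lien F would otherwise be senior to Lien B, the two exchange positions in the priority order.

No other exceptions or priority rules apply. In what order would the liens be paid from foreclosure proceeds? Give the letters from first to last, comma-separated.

Effective dates after the stated exceptions: B is treated as recorded Oct 17, 2019, the work-commencement date; G missed the 21-day window (104 days after the deed), so its recording date stands.
A, as a real-property tax lien, has superpriority and ranks first.
The other liens, earliest effective date first: F (May 29, 2018), B (Oct 17, 2019), E (Mar 5, 2020), D (Mar 18, 2020), G (Apr 15, 2020), C (May 18, 2021).
F would otherwise be senior to B, so under the subordination agreement F and B exchange positions.

A, B, F, E, D, G, C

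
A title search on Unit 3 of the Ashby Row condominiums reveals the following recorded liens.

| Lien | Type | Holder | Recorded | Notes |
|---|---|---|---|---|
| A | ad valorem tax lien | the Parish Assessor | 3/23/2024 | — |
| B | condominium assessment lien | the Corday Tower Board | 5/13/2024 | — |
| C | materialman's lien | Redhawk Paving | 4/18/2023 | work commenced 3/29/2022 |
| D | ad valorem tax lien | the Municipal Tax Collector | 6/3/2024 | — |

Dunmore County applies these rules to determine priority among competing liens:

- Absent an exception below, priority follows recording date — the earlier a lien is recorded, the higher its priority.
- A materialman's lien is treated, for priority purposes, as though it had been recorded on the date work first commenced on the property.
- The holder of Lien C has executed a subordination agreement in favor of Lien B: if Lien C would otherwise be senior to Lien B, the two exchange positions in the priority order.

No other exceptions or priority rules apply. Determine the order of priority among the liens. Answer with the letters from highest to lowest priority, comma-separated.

Effective dates: C relates back to 3/29/2022 (work commenced).
By effective date, earliest first: C (3/29/2022), A (3/23/2024), B (5/13/2024), D (6/3/2024).
Because C would otherwise rank above B, the subordination swaps them.

B, A, C, D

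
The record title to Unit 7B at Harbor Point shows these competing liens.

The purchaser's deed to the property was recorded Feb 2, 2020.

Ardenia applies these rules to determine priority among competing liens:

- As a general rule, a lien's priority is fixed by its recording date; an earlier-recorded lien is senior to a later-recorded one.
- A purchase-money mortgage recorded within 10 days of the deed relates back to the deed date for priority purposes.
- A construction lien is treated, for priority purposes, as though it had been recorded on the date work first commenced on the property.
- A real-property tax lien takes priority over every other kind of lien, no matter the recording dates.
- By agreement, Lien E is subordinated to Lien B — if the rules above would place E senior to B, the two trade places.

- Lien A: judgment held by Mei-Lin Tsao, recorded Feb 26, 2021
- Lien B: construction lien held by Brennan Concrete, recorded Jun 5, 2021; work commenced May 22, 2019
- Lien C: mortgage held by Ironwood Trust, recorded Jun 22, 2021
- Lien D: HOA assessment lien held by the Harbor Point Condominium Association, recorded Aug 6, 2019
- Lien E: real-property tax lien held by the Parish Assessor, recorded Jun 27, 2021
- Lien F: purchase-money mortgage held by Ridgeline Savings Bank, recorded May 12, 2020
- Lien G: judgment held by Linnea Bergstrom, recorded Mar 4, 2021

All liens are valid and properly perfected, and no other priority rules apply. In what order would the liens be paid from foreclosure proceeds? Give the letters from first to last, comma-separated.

Effective dates after the stated exceptions: B relates back to May 22, 2019 (work commenced); F was recorded 100 days after the deed, outside the 10-day window, so it keeps its recording date.
E, as a real-property tax lien, has superpriority and ranks first.
Ordering the rest by effective date: B (May 22, 2019), D (Aug 6, 2019), F (May 12, 2020), A (Feb 26, 2021), G (Mar 4, 2021), C (Jun 22, 2021).
E would otherwise be senior to B, so under the subordination agreement E and B exchange positions.

B, E, D, F, A, G, C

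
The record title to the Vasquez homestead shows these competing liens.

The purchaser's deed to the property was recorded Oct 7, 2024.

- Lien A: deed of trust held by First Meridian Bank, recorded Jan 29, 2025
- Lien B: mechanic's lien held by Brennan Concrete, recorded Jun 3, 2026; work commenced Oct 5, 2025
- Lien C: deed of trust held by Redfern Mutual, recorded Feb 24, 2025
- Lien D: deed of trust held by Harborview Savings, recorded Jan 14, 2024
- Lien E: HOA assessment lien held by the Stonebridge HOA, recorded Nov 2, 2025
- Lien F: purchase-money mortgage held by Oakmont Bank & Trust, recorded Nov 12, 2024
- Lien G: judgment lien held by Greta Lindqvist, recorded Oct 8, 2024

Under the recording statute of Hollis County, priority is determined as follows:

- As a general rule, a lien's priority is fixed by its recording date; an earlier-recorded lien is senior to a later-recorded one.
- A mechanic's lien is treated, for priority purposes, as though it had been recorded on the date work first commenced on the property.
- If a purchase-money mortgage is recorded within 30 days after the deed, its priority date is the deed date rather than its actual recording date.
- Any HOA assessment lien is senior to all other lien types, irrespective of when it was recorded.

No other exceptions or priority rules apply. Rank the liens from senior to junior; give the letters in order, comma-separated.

Adjusting effective dates: B is treated as recorded Oct 5, 2025, the work-commencement date; F was recorded 36 days after the deed, outside the 30-day window, so it keeps its recording date.
E, as an HOA assessment lien, has superpriority and ranks first.
Among the remaining liens, by effective date: D (Jan 14, 2024), G (Oct 8, 2024), F (Nov 12, 2024), A (Jan 29, 2025), C (Feb 24, 2025), B (Oct 5, 2025).

E, D, G, F, A, C, B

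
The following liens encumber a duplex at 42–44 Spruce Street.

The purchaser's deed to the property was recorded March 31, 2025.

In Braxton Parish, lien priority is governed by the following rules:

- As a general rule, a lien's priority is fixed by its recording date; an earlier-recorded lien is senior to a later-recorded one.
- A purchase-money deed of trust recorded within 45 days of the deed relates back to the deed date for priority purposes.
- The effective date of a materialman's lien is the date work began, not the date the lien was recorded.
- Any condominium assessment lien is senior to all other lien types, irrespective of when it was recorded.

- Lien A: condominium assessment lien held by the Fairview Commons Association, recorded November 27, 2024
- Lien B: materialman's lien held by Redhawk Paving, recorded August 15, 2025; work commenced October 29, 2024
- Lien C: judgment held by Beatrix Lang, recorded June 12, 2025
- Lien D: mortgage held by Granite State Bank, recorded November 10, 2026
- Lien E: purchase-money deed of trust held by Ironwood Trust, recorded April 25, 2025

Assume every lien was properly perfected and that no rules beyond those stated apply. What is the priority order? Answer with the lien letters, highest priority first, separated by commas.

Adjusting effective dates: B relates back to October 29, 2024 (work commenced); E relates back to the deed date March 31, 2025.
As a condominium assessment lien, A is senior to every other lien.
The other liens, earliest effective date first: B (October 29, 2024), E (March 31, 2025), C (June 12, 2025), D (November 10, 2026).

A, B, E, C, D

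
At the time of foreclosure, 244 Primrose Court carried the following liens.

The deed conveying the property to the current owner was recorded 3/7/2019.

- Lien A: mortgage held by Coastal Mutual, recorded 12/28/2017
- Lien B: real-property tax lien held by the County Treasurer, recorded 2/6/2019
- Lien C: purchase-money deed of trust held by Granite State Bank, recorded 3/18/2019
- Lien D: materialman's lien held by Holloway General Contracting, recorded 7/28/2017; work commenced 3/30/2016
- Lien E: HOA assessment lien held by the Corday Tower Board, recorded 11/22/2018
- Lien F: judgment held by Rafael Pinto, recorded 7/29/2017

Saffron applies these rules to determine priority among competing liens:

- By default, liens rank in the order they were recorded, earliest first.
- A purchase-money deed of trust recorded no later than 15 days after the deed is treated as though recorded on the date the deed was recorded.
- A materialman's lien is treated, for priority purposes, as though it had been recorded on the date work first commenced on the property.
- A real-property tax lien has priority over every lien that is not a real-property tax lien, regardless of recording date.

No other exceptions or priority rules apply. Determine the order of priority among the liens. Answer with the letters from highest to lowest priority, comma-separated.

B, D, F, A, E, C

Effective dates after the stated exceptions: C relates back to the deed date 3/7/2019; D is treated as recorded 3/30/2016, the work-commencement date.
B is a real-property tax lien and takes priority over every other lien.
Remaining liens by effective date: D (3/30/2016), F (7/29/2017), A (12/28/2017), E (11/22/2018), C (3/7/2019).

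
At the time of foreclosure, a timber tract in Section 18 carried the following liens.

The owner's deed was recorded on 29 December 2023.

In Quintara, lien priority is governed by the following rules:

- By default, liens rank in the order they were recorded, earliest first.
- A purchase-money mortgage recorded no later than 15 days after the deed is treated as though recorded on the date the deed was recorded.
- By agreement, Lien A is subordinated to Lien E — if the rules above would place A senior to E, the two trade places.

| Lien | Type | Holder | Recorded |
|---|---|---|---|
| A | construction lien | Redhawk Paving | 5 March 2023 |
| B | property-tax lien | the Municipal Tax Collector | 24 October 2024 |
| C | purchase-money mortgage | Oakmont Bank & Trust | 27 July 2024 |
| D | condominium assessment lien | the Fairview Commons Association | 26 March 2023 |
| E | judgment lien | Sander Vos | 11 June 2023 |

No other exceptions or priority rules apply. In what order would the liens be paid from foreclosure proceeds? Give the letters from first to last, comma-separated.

Effective dates: C missed the 15-day window (211 days after the deed), so its recording date stands.
Ordering by effective date: A (5 March 2023), D (26 March 2023), E (11 June 2023), C (27 July 2024), B (24 October 2024).
A is senior to E before the subordination, so the two trade places.

E, D, A, C, B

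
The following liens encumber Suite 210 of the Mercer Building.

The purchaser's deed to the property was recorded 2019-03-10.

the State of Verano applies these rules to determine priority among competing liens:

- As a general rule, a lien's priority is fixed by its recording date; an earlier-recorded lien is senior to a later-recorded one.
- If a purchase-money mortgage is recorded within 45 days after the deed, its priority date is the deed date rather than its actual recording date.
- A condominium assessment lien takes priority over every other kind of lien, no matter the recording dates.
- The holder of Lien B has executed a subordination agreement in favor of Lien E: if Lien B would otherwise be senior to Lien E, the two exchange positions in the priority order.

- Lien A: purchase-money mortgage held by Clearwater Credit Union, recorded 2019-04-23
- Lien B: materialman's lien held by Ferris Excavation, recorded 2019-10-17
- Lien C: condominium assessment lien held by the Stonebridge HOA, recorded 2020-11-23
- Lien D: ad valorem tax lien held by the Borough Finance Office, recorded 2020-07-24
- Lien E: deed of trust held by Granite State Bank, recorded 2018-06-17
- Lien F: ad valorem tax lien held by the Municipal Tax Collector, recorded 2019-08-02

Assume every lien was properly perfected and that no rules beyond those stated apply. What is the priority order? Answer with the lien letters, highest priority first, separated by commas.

C, E, A, F, B, D

First, effective dates: A relates back to the deed date 2019-03-10.
C is a condominium assessment lien, so it outranks all other liens regardless of date.
Remaining liens by effective date: E (2018-06-17), A (2019-03-10), F (2019-08-02), B (2019-10-17), D (2020-07-24).
B is already junior to E, so the subordination agreement changes nothing.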